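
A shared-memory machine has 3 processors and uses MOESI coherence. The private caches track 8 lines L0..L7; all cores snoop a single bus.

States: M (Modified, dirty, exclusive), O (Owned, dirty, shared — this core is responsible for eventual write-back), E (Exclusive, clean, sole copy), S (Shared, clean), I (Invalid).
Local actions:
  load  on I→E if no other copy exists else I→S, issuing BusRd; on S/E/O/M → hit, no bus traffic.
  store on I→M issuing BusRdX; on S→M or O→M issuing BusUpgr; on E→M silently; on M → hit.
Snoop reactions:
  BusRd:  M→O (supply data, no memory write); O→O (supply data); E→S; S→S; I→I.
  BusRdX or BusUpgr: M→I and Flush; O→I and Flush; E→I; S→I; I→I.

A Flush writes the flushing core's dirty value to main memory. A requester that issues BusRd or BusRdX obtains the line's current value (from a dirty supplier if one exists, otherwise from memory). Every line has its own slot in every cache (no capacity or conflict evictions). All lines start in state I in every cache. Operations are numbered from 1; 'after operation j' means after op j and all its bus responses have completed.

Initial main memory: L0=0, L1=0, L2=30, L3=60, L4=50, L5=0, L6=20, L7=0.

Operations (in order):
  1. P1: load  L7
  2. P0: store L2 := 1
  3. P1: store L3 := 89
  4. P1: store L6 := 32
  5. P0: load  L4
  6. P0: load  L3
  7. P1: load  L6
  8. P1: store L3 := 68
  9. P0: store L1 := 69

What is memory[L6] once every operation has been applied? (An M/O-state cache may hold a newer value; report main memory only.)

[1] P1: load  L7 | P0:I, P1:E(0), P2:I | bus: BusRd
[2] P0: store L2 := 1 | P0:M(1), P1:I, P2:I | bus: BusRdX
[3] P1: store L3 := 89 | P0:I, P1:M(89), P2:I | bus: BusRdX
[4] P1: store L6 := 32 | P0:I, P1:M(32), P2:I | bus: BusRdX
[5] P0: load  L4 | P0:E(50), P1:I, P2:I | bus: BusRd
[6] P0: load  L3 | P0:S(89), P1:O(89), P2:I | bus: BusRd
[7] P1: load  L6 | P0:I, P1:M(32), P2:I | bus: none
[8] P1: store L3 := 68 | P0:I, P1:M(68), P2:I | bus: BusUpgr
[9] P0: store L1 := 69 | P0:M(69), P1:I, P2:I | bus: BusRdX

memory[L6] = 20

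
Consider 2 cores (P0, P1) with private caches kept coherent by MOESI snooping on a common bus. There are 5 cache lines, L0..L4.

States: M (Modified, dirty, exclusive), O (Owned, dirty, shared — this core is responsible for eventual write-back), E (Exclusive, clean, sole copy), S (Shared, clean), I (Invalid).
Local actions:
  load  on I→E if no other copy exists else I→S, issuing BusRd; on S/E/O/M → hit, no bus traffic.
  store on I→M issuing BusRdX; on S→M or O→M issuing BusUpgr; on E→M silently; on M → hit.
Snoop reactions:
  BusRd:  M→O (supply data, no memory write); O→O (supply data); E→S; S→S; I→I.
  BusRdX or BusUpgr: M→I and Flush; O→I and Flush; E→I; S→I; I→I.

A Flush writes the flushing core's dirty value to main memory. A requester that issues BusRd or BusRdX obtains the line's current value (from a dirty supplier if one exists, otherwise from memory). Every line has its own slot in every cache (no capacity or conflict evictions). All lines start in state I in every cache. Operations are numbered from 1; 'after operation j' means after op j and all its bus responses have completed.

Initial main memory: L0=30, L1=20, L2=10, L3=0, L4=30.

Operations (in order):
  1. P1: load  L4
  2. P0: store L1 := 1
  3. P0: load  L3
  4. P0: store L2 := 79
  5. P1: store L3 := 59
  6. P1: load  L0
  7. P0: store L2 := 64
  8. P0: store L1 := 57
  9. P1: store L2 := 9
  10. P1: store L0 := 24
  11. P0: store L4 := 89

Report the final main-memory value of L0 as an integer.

[1] P1: load  L4 | P0:I, P1:E(30) | bus: BusRd
[2] P0: store L1 := 1 | P0:M(1), P1:I | bus: BusRdX
[3] P0: load  L3 | P0:E(0), P1:I | bus: BusRd
[4] P0: store L2 := 79 | P0:M(79), P1:I | bus: BusRdX
[5] P1: store L3 := 59 | P0:I, P1:M(59) | bus: BusRdX
[6] P1: load  L0 | P0:I, P1:E(30) | bus: BusRd
[7] P0: store L2 := 64 | P0:M(64), P1:I | bus: none
[8] P0: store L1 := 57 | P0:M(57), P1:I | bus: none
[9] P1: store L2 := 9 | P0:I, P1:M(9) | bus: BusRdX,Flush
[10] P1: store L0 := 24 | P0:I, P1:M(24) | bus: none
[11] P0: store L4 := 89 | P0:M(89), P1:I | bus: BusRdX

memory[L0] = 30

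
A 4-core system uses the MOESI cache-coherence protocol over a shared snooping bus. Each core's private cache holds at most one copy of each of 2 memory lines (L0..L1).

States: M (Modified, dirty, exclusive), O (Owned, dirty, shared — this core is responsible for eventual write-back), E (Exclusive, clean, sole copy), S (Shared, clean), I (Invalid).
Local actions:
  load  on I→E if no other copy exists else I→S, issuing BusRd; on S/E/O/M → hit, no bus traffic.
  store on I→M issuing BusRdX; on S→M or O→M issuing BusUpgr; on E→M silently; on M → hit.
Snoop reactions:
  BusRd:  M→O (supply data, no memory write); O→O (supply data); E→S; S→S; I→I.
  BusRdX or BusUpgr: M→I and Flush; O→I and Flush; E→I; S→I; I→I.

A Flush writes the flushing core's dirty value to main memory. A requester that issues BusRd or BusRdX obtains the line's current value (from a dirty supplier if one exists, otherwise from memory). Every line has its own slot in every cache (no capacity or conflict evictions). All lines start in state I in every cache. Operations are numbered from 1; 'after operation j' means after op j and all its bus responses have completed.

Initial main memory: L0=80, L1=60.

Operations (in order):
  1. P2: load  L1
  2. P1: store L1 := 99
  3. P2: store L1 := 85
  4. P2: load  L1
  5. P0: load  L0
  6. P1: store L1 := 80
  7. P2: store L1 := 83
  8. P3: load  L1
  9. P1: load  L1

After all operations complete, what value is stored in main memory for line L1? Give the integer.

  op1 P2: load  L1 → I/I/E/I on L1; bus BusRd; mem=60
  op2 P1: store L1 := 99 → I/M/I/I on L1; bus BusRdX; mem=60
  op3 P2: store L1 := 85 → I/I/M/I on L1; bus BusRdX Flush; mem=99
  op4 P2: load  L1 → I/I/M/I on L1; bus (none); mem=99
  op5 P0: load  L0 → E/I/I/I on L0; bus BusRd; mem=80
  op6 P1: store L1 := 80 → I/M/I/I on L1; bus BusRdX Flush; mem=85
  op7 P2: store L1 := 83 → I/I/M/I on L1; bus BusRdX Flush; mem=80
  op8 P3: load  L1 → I/I/O/S on L1; bus BusRd; mem=80
  op9 P1: load  L1 → I/S/O/S on L1; bus BusRd; mem=80

memory[L1] = 80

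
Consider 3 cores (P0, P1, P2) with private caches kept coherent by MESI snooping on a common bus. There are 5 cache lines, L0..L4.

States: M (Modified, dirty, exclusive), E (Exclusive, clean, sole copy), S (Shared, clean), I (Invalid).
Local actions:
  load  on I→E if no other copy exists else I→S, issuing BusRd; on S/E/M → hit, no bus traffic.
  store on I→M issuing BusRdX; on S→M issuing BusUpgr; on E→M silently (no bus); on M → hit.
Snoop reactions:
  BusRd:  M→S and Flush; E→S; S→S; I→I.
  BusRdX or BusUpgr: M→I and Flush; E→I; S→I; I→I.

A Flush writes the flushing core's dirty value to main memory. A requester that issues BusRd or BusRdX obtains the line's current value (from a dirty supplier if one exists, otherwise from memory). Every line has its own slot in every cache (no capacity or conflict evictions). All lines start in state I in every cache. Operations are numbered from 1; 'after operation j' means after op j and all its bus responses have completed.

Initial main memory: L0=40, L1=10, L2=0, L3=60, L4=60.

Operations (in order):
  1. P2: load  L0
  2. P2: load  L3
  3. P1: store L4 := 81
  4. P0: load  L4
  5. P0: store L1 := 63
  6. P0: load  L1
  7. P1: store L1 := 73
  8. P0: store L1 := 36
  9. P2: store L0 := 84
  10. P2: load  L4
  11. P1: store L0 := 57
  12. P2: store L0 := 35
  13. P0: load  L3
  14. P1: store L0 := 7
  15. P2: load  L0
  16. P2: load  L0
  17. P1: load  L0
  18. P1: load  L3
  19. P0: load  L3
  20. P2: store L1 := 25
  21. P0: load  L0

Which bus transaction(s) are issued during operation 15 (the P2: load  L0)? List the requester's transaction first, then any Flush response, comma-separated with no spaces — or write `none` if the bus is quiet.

bus = BusRd,Flush

[1] P2: load  L0 | P0:I, P1:I, P2:E(40) | bus: BusRd
[2] P2: load  L3 | P0:I, P1:I, P2:E(60) | bus: BusRd
[3] P1: store L4 := 81 | P0:I, P1:M(81), P2:I | bus: BusRdX
[4] P0: load  L4 | P0:S(81), P1:S(81), P2:I | bus: BusRd,Flush
[5] P0: store L1 := 63 | P0:M(63), P1:I, P2:I | bus: BusRdX
[6] P0: load  L1 | P0:M(63), P1:I, P2:I | bus: none
[7] P1: store L1 := 73 | P0:I, P1:M(73), P2:I | bus: BusRdX,Flush
[8] P0: store L1 := 36 | P0:M(36), P1:I, P2:I | bus: BusRdX,Flush
[9] P2: store L0 := 84 | P0:I, P1:I, P2:M(84) | bus: none
[10] P2: load  L4 | P0:S(81), P1:S(81), P2:S(81) | bus: BusRd
[11] P1: store L0 := 57 | P0:I, P1:M(57), P2:I | bus: BusRdX,Flush
[12] P2: store L0 := 35 | P0:I, P1:I, P2:M(35) | bus: BusRdX,Flush
[13] P0: load  L3 | P0:S(60), P1:I, P2:S(60) | bus: BusRd
[14] P1: store L0 := 7 | P0:I, P1:M(7), P2:I | bus: BusRdX,Flush
[15] P2: load  L0 | P0:I, P1:S(7), P2:S(7) | bus: BusRd,Flush
[16] P2: load  L0 | P0:I, P1:S(7), P2:S(7) | bus: none
[17] P1: load  L0 | P0:I, P1:S(7), P2:S(7) | bus: none
[18] P1: load  L3 | P0:S(60), P1:S(60), P2:S(60) | bus: BusRd
[19] P0: load  L3 | P0:S(60), P1:S(60), P2:S(60) | bus: none
[20] P2: store L1 := 25 | P0:I, P1:I, P2:M(25) | bus: BusRdX,Flush
[21] P0: load  L0 | P0:S(7), P1:S(7), P2:S(7) | bus: BusRd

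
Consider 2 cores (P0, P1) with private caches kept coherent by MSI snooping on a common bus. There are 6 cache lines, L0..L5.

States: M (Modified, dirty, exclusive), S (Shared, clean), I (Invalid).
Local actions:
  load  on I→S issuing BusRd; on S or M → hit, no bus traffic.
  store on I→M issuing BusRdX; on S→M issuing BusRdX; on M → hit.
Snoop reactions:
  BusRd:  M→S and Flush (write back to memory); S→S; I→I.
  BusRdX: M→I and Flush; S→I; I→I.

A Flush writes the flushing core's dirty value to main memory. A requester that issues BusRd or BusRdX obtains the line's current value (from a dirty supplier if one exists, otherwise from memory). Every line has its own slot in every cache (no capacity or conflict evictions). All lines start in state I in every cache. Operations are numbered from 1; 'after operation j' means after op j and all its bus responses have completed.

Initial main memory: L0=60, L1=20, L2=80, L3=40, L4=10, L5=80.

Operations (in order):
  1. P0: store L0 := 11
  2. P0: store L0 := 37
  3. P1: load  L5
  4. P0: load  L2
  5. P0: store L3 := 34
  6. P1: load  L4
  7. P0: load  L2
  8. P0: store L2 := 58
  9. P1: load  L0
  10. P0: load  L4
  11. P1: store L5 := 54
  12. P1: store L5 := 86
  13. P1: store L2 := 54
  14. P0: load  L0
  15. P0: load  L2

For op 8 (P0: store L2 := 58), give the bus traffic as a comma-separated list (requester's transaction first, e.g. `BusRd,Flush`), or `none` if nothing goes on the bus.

[1] P0: store L0 := 11 | P0:M(11), P1:I | bus: BusRdX
[2] P0: store L0 := 37 | P0:M(37), P1:I | bus: none
[3] P1: load  L5 | P0:I, P1:S(80) | bus: BusRd
[4] P0: load  L2 | P0:S(80), P1:I | bus: BusRd
[5] P0: store L3 := 34 | P0:M(34), P1:I | bus: BusRdX
[6] P1: load  L4 | P0:I, P1:S(10) | bus: BusRd
[7] P0: load  L2 | P0:S(80), P1:I | bus: none
[8] P0: store L2 := 58 | P0:M(58), P1:I | bus: BusRdX
[9] P1: load  L0 | P0:S(37), P1:S(37) | bus: BusRd,Flush
[10] P0: load  L4 | P0:S(10), P1:S(10) | bus: BusRd
[11] P1: store L5 := 54 | P0:I, P1:M(54) | bus: BusRdX
[12] P1: store L5 := 86 | P0:I, P1:M(86) | bus: none
[13] P1: store L2 := 54 | P0:I, P1:M(54) | bus: BusRdX,Flush
[14] P0: load  L0 | P0:S(37), P1:S(37) | bus: none
[15] P0: load  L2 | P0:S(54), P1:S(54) | bus: BusRd,Flush

bus = BusRdX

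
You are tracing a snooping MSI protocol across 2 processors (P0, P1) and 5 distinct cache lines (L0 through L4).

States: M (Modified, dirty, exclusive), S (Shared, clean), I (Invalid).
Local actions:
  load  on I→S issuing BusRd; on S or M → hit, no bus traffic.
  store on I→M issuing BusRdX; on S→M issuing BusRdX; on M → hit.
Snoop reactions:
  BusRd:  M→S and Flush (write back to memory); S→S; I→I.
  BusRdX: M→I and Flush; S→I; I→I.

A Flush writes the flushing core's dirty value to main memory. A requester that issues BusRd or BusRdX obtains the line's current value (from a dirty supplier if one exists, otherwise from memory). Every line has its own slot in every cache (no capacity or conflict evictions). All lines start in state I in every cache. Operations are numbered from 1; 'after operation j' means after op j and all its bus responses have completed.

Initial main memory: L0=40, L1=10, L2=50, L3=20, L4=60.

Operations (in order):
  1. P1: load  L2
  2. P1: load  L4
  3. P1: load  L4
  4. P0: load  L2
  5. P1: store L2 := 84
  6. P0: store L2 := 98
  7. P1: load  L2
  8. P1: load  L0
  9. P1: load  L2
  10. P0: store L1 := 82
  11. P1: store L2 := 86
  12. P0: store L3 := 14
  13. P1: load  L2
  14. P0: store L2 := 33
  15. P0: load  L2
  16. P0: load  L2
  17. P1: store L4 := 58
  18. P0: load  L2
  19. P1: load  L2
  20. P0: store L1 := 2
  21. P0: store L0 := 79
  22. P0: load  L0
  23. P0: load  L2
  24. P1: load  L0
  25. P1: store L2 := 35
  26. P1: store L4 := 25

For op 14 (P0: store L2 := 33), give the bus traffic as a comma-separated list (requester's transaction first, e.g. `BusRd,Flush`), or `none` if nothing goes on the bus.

step 1: P1: load  L2  ⟶  IS  (L2)  txn=BusRd  M[L2]=50
step 2: P1: load  L4  ⟶  IS  (L4)  txn=BusRd  M[L4]=60
step 3: P1: load  L4  ⟶  IS  (L4)  txn=∅  M[L4]=60
step 4: P0: load  L2  ⟶  SS  (L2)  txn=BusRd  M[L2]=50
step 5: P1: store L2 := 84  ⟶  IM  (L2)  txn=BusRdX  M[L2]=50
step 6: P0: store L2 := 98  ⟶  MI  (L2)  txn=BusRdX+Flush  M[L2]=84
step 7: P1: load  L2  ⟶  SS  (L2)  txn=BusRd+Flush  M[L2]=98
step 8: P1: load  L0  ⟶  IS  (L0)  txn=BusRd  M[L0]=40
step 9: P1: load  L2  ⟶  SS  (L2)  txn=∅  M[L2]=98
step 10: P0: store L1 := 82  ⟶  MI  (L1)  txn=BusRdX  M[L1]=10
step 11: P1: store L2 := 86  ⟶  IM  (L2)  txn=BusRdX  M[L2]=98
step 12: P0: store L3 := 14  ⟶  MI  (L3)  txn=BusRdX  M[L3]=20
step 13: P1: load  L2  ⟶  IM  (L2)  txn=∅  M[L2]=98
step 14: P0: store L2 := 33  ⟶  MI  (L2)  txn=BusRdX+Flush  M[L2]=86
step 15: P0: load  L2  ⟶  MI  (L2)  txn=∅  M[L2]=86
step 16: P0: load  L2  ⟶  MI  (L2)  txn=∅  M[L2]=86
step 17: P1: store L4 := 58  ⟶  IM  (L4)  txn=BusRdX  M[L4]=60
step 18: P0: load  L2  ⟶  MI  (L2)  txn=∅  M[L2]=86
step 19: P1: load  L2  ⟶  SS  (L2)  txn=BusRd+Flush  M[L2]=33
step 20: P0: store L1 := 2  ⟶  MI  (L1)  txn=∅  M[L1]=10
step 21: P0: store L0 := 79  ⟶  MI  (L0)  txn=BusRdX  M[L0]=40
step 22: P0: load  L0  ⟶  MI  (L0)  txn=∅  M[L0]=40
step 23: P0: load  L2  ⟶  SS  (L2)  txn=∅  M[L2]=33
step 24: P1: load  L0  ⟶  SS  (L0)  txn=BusRd+Flush  M[L0]=79
step 25: P1: store L2 := 35  ⟶  IM  (L2)  txn=BusRdX  M[L2]=33
step 26: P1: store L4 := 25  ⟶  IM  (L4)  txn=∅  M[L4]=60

bus = BusRdX,Flush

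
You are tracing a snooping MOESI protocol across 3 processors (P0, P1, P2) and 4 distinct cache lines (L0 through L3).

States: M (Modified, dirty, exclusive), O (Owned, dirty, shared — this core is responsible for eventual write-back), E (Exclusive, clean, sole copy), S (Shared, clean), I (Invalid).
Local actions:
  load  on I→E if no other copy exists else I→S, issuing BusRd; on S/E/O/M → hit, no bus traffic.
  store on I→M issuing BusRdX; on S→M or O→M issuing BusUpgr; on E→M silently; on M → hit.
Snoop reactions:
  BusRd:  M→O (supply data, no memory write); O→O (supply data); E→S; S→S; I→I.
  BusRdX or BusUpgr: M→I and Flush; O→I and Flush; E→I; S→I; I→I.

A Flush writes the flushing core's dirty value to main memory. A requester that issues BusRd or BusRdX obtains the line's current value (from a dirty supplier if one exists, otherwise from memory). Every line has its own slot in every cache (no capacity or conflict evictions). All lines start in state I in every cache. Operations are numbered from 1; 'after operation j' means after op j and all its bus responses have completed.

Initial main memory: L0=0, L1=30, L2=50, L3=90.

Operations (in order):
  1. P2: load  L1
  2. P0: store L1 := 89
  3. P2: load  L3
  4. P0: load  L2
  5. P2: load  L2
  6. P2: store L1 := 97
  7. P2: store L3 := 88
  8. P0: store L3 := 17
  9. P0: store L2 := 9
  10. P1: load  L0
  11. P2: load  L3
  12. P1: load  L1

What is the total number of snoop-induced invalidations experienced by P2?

1. P2: load  L1  bus=[BusRd]  L1: P0=I P1=I P2=E  mem[L1]=30
2. P0: store L1 := 89  bus=[BusRdX]  L1: P0=M P1=I P2=I  mem[L1]=30
3. P2: load  L3  bus=[BusRd]  L3: P0=I P1=I P2=E  mem[L3]=90
4. P0: load  L2  bus=[BusRd]  L2: P0=E P1=I P2=I  mem[L2]=50
5. P2: load  L2  bus=[BusRd]  L2: P0=S P1=I P2=S  mem[L2]=50
6. P2: store L1 := 97  bus=[BusRdX,Flush]  L1: P0=I P1=I P2=M  mem[L1]=89
7. P2: store L3 := 88  bus=[-]  L3: P0=I P1=I P2=M  mem[L3]=90
8. P0: store L3 := 17  bus=[BusRdX,Flush]  L3: P0=M P1=I P2=I  mem[L3]=88
9. P0: store L2 := 9  bus=[BusUpgr]  L2: P0=M P1=I P2=I  mem[L2]=50
10. P1: load  L0  bus=[BusRd]  L0: P0=I P1=E P2=I  mem[L0]=0
11. P2: load  L3  bus=[BusRd]  L3: P0=O P1=I P2=S  mem[L3]=88
12. P1: load  L1  bus=[BusRd]  L1: P0=I P1=S P2=O  mem[L1]=89

invalidations = 3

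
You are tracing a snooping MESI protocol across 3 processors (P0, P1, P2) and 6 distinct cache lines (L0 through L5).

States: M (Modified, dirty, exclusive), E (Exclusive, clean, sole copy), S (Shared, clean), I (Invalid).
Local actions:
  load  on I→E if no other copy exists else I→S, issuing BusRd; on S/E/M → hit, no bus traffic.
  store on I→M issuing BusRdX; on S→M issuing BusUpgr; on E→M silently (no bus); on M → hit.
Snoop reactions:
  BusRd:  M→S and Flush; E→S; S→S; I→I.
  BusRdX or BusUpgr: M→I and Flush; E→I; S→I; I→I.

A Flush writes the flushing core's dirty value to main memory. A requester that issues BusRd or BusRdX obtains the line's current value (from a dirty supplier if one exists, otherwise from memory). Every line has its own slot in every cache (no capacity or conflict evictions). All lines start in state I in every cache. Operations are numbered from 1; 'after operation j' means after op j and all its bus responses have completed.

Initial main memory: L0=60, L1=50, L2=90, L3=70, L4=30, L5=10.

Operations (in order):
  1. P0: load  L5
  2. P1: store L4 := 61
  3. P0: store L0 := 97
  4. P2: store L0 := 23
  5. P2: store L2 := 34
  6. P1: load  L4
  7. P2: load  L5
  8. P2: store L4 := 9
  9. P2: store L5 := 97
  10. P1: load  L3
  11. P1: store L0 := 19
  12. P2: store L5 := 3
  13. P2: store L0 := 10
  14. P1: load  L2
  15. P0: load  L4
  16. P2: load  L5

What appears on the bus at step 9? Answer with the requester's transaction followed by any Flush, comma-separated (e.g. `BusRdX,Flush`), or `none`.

step 1: P0: load  L5  ⟶  EII  (L5)  txn=BusRd  M[L5]=10
step 2: P1: store L4 := 61  ⟶  IMI  (L4)  txn=BusRdX  M[L4]=30
step 3: P0: store L0 := 97  ⟶  MII  (L0)  txn=BusRdX  M[L0]=60
step 4: P2: store L0 := 23  ⟶  IIM  (L0)  txn=BusRdX+Flush  M[L0]=97
step 5: P2: store L2 := 34  ⟶  IIM  (L2)  txn=BusRdX  M[L2]=90
step 6: P1: load  L4  ⟶  IMI  (L4)  txn=∅  M[L4]=30
step 7: P2: load  L5  ⟶  SIS  (L5)  txn=BusRd  M[L5]=10
step 8: P2: store L4 := 9  ⟶  IIM  (L4)  txn=BusRdX+Flush  M[L4]=61
step 9: P2: store L5 := 97  ⟶  IIM  (L5)  txn=BusUpgr  M[L5]=10
step 10: P1: load  L3  ⟶  IEI  (L3)  txn=BusRd  M[L3]=70
step 11: P1: store L0 := 19  ⟶  IMI  (L0)  txn=BusRdX+Flush  M[L0]=23
step 12: P2: store L5 := 3  ⟶  IIM  (L5)  txn=∅  M[L5]=10
step 13: P2: store L0 := 10  ⟶  IIM  (L0)  txn=BusRdX+Flush  M[L0]=19
step 14: P1: load  L2  ⟶  ISS  (L2)  txn=BusRd+Flush  M[L2]=34
step 15: P0: load  L4  ⟶  SIS  (L4)  txn=BusRd+Flush  M[L4]=9
step 16: P2: load  L5  ⟶  IIM  (L5)  txn=∅  M[L5]=10

bus = BusUpgr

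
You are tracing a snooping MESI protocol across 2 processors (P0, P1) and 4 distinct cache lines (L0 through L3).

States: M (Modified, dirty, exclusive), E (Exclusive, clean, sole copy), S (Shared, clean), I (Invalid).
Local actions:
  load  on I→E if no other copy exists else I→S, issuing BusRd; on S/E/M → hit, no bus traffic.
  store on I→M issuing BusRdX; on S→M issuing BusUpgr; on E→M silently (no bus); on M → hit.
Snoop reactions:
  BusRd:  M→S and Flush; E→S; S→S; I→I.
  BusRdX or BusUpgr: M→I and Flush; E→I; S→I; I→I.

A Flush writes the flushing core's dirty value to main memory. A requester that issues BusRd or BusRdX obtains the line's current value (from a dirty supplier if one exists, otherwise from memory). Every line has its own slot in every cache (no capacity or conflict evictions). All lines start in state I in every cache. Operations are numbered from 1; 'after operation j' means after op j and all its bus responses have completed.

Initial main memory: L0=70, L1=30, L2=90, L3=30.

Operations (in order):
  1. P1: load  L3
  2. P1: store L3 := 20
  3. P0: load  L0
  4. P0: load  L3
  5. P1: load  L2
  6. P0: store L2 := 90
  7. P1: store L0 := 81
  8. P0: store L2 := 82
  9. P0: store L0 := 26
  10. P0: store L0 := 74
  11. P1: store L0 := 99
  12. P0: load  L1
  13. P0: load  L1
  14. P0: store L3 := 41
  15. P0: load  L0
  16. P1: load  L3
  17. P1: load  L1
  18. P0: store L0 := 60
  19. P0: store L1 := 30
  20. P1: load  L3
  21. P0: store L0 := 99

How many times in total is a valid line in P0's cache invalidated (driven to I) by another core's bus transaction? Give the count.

invalidations = 2

[1] P1: load  L3 | P0:I, P1:E(30) | bus: BusRd
[2] P1: store L3 := 20 | P0:I, P1:M(20) | bus: none
[3] P0: load  L0 | P0:E(70), P1:I | bus: BusRd
[4] P0: load  L3 | P0:S(20), P1:S(20) | bus: BusRd,Flush
[5] P1: load  L2 | P0:I, P1:E(90) | bus: BusRd
[6] P0: store L2 := 90 | P0:M(90), P1:I | bus: BusRdX
[7] P1: store L0 := 81 | P0:I, P1:M(81) | bus: BusRdX
[8] P0: store L2 := 82 | P0:M(82), P1:I | bus: none
[9] P0: store L0 := 26 | P0:M(26), P1:I | bus: BusRdX,Flush
[10] P0: store L0 := 74 | P0:M(74), P1:I | bus: none
[11] P1: store L0 := 99 | P0:I, P1:M(99) | bus: BusRdX,Flush
[12] P0: load  L1 | P0:E(30), P1:I | bus: BusRd
[13] P0: load  L1 | P0:E(30), P1:I | bus: none
[14] P0: store L3 := 41 | P0:M(41), P1:I | bus: BusUpgr
[15] P0: load  L0 | P0:S(99), P1:S(99) | bus: BusRd,Flush
[16] P1: load  L3 | P0:S(41), P1:S(41) | bus: BusRd,Flush
[17] P1: load  L1 | P0:S(30), P1:S(30) | bus: BusRd
[18] P0: store L0 := 60 | P0:M(60), P1:I | bus: BusUpgr
[19] P0: store L1 := 30 | P0:M(30), P1:I | bus: BusUpgr
[20] P1: load  L3 | P0:S(41), P1:S(41) | bus: none
[21] P0: store L0 := 99 | P0:M(99), P1:I | bus: none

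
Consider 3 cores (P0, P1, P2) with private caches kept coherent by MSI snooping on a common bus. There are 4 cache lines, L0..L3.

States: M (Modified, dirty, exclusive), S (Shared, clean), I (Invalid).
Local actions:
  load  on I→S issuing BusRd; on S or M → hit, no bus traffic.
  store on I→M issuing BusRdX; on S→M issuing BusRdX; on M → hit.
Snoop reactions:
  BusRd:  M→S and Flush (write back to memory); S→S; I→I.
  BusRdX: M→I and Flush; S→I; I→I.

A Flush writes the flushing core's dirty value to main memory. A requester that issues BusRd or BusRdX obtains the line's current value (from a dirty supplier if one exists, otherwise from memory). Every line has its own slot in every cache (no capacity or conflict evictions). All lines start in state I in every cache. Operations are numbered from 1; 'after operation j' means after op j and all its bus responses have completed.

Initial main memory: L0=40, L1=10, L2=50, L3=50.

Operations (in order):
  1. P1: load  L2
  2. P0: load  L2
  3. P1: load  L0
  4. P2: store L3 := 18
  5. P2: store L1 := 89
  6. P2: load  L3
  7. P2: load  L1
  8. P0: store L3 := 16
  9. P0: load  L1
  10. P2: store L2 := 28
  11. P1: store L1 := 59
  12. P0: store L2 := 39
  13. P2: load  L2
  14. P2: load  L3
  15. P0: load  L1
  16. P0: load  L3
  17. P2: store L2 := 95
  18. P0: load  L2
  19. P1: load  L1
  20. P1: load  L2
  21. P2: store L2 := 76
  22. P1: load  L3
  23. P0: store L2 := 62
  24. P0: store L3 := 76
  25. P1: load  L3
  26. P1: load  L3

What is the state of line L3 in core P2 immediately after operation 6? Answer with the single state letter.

state = M

[1] P1: load  L2 | P0:I, P1:S(50), P2:I | bus: BusRd
[2] P0: load  L2 | P0:S(50), P1:S(50), P2:I | bus: BusRd
[3] P1: load  L0 | P0:I, P1:S(40), P2:I | bus: BusRd
[4] P2: store L3 := 18 | P0:I, P1:I, P2:M(18) | bus: BusRdX
[5] P2: store L1 := 89 | P0:I, P1:I, P2:M(89) | bus: BusRdX
[6] P2: load  L3 | P0:I, P1:I, P2:M(18) | bus: none
[7] P2: load  L1 | P0:I, P1:I, P2:M(89) | bus: none
[8] P0: store L3 := 16 | P0:M(16), P1:I, P2:I | bus: BusRdX,Flush
[9] P0: load  L1 | P0:S(89), P1:I, P2:S(89) | bus: BusRd,Flush
[10] P2: store L2 := 28 | P0:I, P1:I, P2:M(28) | bus: BusRdX
[11] P1: store L1 := 59 | P0:I, P1:M(59), P2:I | bus: BusRdX
[12] P0: store L2 := 39 | P0:M(39), P1:I, P2:I | bus: BusRdX,Flush
[13] P2: load  L2 | P0:S(39), P1:I, P2:S(39) | bus: BusRd,Flush
[14] P2: load  L3 | P0:S(16), P1:I, P2:S(16) | bus: BusRd,Flush
[15] P0: load  L1 | P0:S(59), P1:S(59), P2:I | bus: BusRd,Flush
[16] P0: load  L3 | P0:S(16), P1:I, P2:S(16) | bus: none
[17] P2: store L2 := 95 | P0:I, P1:I, P2:M(95) | bus: BusRdX
[18] P0: load  L2 | P0:S(95), P1:I, P2:S(95) | bus: BusRd,Flush
[19] P1: load  L1 | P0:S(59), P1:S(59), P2:I | bus: none
[20] P1: load  L2 | P0:S(95), P1:S(95), P2:S(95) | bus: BusRd
[21] P2: store L2 := 76 | P0:I, P1:I, P2:M(76) | bus: BusRdX
[22] P1: load  L3 | P0:S(16), P1:S(16), P2:S(16) | bus: BusRd
[23] P0: store L2 := 62 | P0:M(62), P1:I, P2:I | bus: BusRdX,Flush
[24] P0: store L3 := 76 | P0:M(76), P1:I, P2:I | bus: BusRdX
[25] P1: load  L3 | P0:S(76), P1:S(76), P2:I | bus: BusRd,Flush
[26] P1: load  L3 | P0:S(76), P1:S(76), P2:I | bus: none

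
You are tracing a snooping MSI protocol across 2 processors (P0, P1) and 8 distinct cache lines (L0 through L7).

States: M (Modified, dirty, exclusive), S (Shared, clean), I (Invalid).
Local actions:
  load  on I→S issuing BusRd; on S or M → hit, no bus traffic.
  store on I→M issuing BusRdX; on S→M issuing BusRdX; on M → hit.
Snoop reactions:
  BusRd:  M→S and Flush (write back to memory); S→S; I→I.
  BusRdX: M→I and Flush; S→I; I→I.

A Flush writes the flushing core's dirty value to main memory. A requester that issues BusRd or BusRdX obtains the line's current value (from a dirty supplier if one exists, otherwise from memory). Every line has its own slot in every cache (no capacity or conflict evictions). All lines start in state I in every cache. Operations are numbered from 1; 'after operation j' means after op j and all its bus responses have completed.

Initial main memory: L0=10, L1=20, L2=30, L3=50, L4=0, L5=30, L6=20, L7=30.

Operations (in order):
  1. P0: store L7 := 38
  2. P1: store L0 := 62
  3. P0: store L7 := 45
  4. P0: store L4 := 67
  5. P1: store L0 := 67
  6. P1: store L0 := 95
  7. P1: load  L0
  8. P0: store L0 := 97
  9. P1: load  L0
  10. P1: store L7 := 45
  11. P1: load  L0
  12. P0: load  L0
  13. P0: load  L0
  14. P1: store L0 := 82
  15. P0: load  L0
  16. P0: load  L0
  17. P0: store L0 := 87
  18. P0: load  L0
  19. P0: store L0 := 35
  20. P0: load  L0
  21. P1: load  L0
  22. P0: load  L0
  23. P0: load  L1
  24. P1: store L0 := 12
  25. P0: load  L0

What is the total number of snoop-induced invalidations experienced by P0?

invalidations = 3

step 1: P0: store L7 := 38  ⟶  MI  (L7)  txn=BusRdX  M[L7]=30
step 2: P1: store L0 := 62  ⟶  IM  (L0)  txn=BusRdX  M[L0]=10
step 3: P0: store L7 := 45  ⟶  MI  (L7)  txn=∅  M[L7]=30
step 4: P0: store L4 := 67  ⟶  MI  (L4)  txn=BusRdX  M[L4]=0
step 5: P1: store L0 := 67  ⟶  IM  (L0)  txn=∅  M[L0]=10
step 6: P1: store L0 := 95  ⟶  IM  (L0)  txn=∅  M[L0]=10
step 7: P1: load  L0  ⟶  IM  (L0)  txn=∅  M[L0]=10
step 8: P0: store L0 := 97  ⟶  MI  (L0)  txn=BusRdX+Flush  M[L0]=95
step 9: P1: load  L0  ⟶  SS  (L0)  txn=BusRd+Flush  M[L0]=97
step 10: P1: store L7 := 45  ⟶  IM  (L7)  txn=BusRdX+Flush  M[L7]=45
step 11: P1: load  L0  ⟶  SS  (L0)  txn=∅  M[L0]=97
step 12: P0: load  L0  ⟶  SS  (L0)  txn=∅  M[L0]=97
step 13: P0: load  L0  ⟶  SS  (L0)  txn=∅  M[L0]=97
step 14: P1: store L0 := 82  ⟶  IM  (L0)  txn=BusRdX  M[L0]=97
step 15: P0: load  L0  ⟶  SS  (L0)  txn=BusRd+Flush  M[L0]=82
step 16: P0: load  L0  ⟶  SS  (L0)  txn=∅  M[L0]=82
step 17: P0: store L0 := 87  ⟶  MI  (L0)  txn=BusRdX  M[L0]=82
step 18: P0: load  L0  ⟶  MI  (L0)  txn=∅  M[L0]=82
step 19: P0: store L0 := 35  ⟶  MI  (L0)  txn=∅  M[L0]=82
step 20: P0: load  L0  ⟶  MI  (L0)  txn=∅  M[L0]=82
step 21: P1: load  L0  ⟶  SS  (L0)  txn=BusRd+Flush  M[L0]=35
step 22: P0: load  L0  ⟶  SS  (L0)  txn=∅  M[L0]=35
step 23: P0: load  L1  ⟶  SI  (L1)  txn=BusRd  M[L1]=20
step 24: P1: store L0 := 12  ⟶  IM  (L0)  txn=BusRdX  M[L0]=35
step 25: P0: load  L0  ⟶  SS  (L0)  txn=BusRd+Flush  M[L0]=12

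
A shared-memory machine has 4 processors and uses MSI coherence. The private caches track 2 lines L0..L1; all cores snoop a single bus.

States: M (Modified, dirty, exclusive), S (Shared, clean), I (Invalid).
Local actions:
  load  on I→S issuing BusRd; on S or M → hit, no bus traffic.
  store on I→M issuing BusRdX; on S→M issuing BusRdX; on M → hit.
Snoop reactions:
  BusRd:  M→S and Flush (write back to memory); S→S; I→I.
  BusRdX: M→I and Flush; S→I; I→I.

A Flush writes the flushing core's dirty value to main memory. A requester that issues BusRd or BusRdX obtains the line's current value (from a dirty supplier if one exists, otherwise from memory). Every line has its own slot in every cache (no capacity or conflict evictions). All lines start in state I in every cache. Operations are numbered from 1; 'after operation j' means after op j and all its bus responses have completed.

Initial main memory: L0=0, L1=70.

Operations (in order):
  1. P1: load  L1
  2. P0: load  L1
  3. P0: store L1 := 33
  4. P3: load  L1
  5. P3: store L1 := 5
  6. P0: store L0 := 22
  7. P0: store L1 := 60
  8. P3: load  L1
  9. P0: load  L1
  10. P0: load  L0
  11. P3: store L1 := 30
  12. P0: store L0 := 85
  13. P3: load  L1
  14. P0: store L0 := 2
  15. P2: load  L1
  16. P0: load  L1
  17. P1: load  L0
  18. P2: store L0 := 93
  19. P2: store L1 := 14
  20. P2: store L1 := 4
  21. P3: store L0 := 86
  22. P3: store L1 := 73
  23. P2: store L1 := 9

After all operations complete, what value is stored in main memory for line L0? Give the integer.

step 1: P1: load  L1  ⟶  ISII  (L1)  txn=BusRd  M[L1]=70
step 2: P0: load  L1  ⟶  SSII  (L1)  txn=BusRd  M[L1]=70
step 3: P0: store L1 := 33  ⟶  MIII  (L1)  txn=BusRdX  M[L1]=70
step 4: P3: load  L1  ⟶  SIIS  (L1)  txn=BusRd+Flush  M[L1]=33
step 5: P3: store L1 := 5  ⟶  IIIM  (L1)  txn=BusRdX  M[L1]=33
step 6: P0: store L0 := 22  ⟶  MIII  (L0)  txn=BusRdX  M[L0]=0
step 7: P0: store L1 := 60  ⟶  MIII  (L1)  txn=BusRdX+Flush  M[L1]=5
step 8: P3: load  L1  ⟶  SIIS  (L1)  txn=BusRd+Flush  M[L1]=60
step 9: P0: load  L1  ⟶  SIIS  (L1)  txn=∅  M[L1]=60
step 10: P0: load  L0  ⟶  MIII  (L0)  txn=∅  M[L0]=0
step 11: P3: store L1 := 30  ⟶  IIIM  (L1)  txn=BusRdX  M[L1]=60
step 12: P0: store L0 := 85  ⟶  MIII  (L0)  txn=∅  M[L0]=0
step 13: P3: load  L1  ⟶  IIIM  (L1)  txn=∅  M[L1]=60
step 14: P0: store L0 := 2  ⟶  MIII  (L0)  txn=∅  M[L0]=0
step 15: P2: load  L1  ⟶  IISS  (L1)  txn=BusRd+Flush  M[L1]=30
step 16: P0: load  L1  ⟶  SISS  (L1)  txn=BusRd  M[L1]=30
step 17: P1: load  L0  ⟶  SSII  (L0)  txn=BusRd+Flush  M[L0]=2
step 18: P2: store L0 := 93  ⟶  IIMI  (L0)  txn=BusRdX  M[L0]=2
step 19: P2: store L1 := 14  ⟶  IIMI  (L1)  txn=BusRdX  M[L1]=30
step 20: P2: store L1 := 4  ⟶  IIMI  (L1)  txn=∅  M[L1]=30
step 21: P3: store L0 := 86  ⟶  IIIM  (L0)  txn=BusRdX+Flush  M[L0]=93
step 22: P3: store L1 := 73  ⟶  IIIM  (L1)  txn=BusRdX+Flush  M[L1]=4
step 23: P2: store L1 := 9  ⟶  IIMI  (L1)  txn=BusRdX+Flush  M[L1]=73

memory[L0] = 93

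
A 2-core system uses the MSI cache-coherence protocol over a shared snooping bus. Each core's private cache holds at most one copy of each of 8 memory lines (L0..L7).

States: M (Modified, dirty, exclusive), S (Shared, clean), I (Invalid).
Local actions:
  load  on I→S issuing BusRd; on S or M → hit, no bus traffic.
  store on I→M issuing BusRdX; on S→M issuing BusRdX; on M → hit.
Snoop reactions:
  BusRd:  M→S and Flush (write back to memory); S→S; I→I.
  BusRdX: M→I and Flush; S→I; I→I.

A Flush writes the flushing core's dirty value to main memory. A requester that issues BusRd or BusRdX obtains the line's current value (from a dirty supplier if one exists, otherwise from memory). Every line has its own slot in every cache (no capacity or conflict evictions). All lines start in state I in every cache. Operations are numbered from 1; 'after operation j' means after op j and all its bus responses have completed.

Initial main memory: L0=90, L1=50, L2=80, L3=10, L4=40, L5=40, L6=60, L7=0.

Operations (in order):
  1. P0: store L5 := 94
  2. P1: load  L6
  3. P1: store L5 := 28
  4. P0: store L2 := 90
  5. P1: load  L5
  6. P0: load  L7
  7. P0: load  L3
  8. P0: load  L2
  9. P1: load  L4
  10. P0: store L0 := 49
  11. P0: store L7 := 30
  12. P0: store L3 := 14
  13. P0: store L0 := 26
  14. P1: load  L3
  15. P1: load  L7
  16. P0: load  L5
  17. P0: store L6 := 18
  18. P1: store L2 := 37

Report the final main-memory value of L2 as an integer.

[1] P0: store L5 := 94 | P0:M(94), P1:I | bus: BusRdX
[2] P1: load  L6 | P0:I, P1:S(60) | bus: BusRd
[3] P1: store L5 := 28 | P0:I, P1:M(28) | bus: BusRdX,Flush
[4] P0: store L2 := 90 | P0:M(90), P1:I | bus: BusRdX
[5] P1: load  L5 | P0:I, P1:M(28) | bus: none
[6] P0: load  L7 | P0:S(0), P1:I | bus: BusRd
[7] P0: load  L3 | P0:S(10), P1:I | bus: BusRd
[8] P0: load  L2 | P0:M(90), P1:I | bus: none
[9] P1: load  L4 | P0:I, P1:S(40) | bus: BusRd
[10] P0: store L0 := 49 | P0:M(49), P1:I | bus: BusRdX
[11] P0: store L7 := 30 | P0:M(30), P1:I | bus: BusRdX
[12] P0: store L3 := 14 | P0:M(14), P1:I | bus: BusRdX
[13] P0: store L0 := 26 | P0:M(26), P1:I | bus: none
[14] P1: load  L3 | P0:S(14), P1:S(14) | bus: BusRd,Flush
[15] P1: load  L7 | P0:S(30), P1:S(30) | bus: BusRd,Flush
[16] P0: load  L5 | P0:S(28), P1:S(28) | bus: BusRd,Flush
[17] P0: store L6 := 18 | P0:M(18), P1:I | bus: BusRdX
[18] P1: store L2 := 37 | P0:I, P1:M(37) | bus: BusRdX,Flush

memory[L2] = 90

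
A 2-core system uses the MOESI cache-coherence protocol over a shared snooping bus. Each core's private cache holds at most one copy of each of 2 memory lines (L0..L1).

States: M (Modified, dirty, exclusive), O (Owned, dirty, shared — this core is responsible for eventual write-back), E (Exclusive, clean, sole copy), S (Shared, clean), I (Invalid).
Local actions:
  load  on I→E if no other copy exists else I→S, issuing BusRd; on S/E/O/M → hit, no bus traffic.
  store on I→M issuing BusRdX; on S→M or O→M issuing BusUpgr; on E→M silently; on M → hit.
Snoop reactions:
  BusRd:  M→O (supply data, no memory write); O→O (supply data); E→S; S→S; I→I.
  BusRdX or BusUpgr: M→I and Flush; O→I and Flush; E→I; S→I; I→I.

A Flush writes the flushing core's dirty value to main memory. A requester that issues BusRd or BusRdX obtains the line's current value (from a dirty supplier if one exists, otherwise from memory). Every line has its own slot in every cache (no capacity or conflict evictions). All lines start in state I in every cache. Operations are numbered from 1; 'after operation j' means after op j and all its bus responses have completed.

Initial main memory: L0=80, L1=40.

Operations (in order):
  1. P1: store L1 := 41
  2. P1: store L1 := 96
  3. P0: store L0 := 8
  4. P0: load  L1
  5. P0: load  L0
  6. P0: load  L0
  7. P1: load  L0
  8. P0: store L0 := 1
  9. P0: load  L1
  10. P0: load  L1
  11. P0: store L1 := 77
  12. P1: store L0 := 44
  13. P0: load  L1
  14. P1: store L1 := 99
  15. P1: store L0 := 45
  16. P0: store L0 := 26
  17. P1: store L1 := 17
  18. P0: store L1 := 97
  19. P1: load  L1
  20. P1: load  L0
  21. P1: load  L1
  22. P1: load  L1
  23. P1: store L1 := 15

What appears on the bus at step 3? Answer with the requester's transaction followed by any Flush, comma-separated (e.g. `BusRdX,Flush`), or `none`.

[1] P1: store L1 := 41 | P0:I, P1:M(41) | bus: BusRdX
[2] P1: store L1 := 96 | P0:I, P1:M(96) | bus: none
[3] P0: store L0 := 8 | P0:M(8), P1:I | bus: BusRdX
[4] P0: load  L1 | P0:S(96), P1:O(96) | bus: BusRd
[5] P0: load  L0 | P0:M(8), P1:I | bus: none
[6] P0: load  L0 | P0:M(8), P1:I | bus: none
[7] P1: load  L0 | P0:O(8), P1:S(8) | bus: BusRd
[8] P0: store L0 := 1 | P0:M(1), P1:I | bus: BusUpgr
[9] P0: load  L1 | P0:S(96), P1:O(96) | bus: none
[10] P0: load  L1 | P0:S(96), P1:O(96) | bus: none
[11] P0: store L1 := 77 | P0:M(77), P1:I | bus: BusUpgr,Flush
[12] P1: store L0 := 44 | P0:I, P1:M(44) | bus: BusRdX,Flush
[13] P0: load  L1 | P0:M(77), P1:I | bus: none
[14] P1: store L1 := 99 | P0:I, P1:M(99) | bus: BusRdX,Flush
[15] P1: store L0 := 45 | P0:I, P1:M(45) | bus: none
[16] P0: store L0 := 26 | P0:M(26), P1:I | bus: BusRdX,Flush
[17] P1: store L1 := 17 | P0:I, P1:M(17) | bus: none
[18] P0: store L1 := 97 | P0:M(97), P1:I | bus: BusRdX,Flush
[19] P1: load  L1 | P0:O(97), P1:S(97) | bus: BusRd
[20] P1: load  L0 | P0:O(26), P1:S(26) | bus: BusRd
[21] P1: load  L1 | P0:O(97), P1:S(97) | bus: none
[22] P1: load  L1 | P0:O(97), P1:S(97) | bus: none
[23] P1: store L1 := 15 | P0:I, P1:M(15) | bus: BusUpgr,Flush

bus = BusRdX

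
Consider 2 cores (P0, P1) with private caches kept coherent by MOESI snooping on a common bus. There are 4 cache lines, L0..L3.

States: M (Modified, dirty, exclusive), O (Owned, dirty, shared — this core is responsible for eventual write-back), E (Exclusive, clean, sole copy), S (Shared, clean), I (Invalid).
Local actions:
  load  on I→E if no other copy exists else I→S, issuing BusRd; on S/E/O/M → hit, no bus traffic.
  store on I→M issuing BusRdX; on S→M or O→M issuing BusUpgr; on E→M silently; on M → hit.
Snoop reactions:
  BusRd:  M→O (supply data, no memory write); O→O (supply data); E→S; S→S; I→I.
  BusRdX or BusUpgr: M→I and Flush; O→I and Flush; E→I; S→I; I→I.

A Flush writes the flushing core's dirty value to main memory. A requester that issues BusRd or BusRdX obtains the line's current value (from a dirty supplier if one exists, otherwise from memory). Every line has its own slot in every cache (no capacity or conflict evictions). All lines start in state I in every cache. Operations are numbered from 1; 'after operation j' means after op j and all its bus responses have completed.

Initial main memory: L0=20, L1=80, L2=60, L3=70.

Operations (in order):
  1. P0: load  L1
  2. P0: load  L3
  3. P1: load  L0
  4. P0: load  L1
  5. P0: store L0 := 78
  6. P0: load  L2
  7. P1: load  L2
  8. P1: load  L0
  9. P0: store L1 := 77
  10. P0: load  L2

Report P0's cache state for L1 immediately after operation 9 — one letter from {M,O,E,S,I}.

[1] P0: load  L1 | P0:E(80), P1:I | bus: BusRd
[2] P0: load  L3 | P0:E(70), P1:I | bus: BusRd
[3] P1: load  L0 | P0:I, P1:E(20) | bus: BusRd
[4] P0: load  L1 | P0:E(80), P1:I | bus: none
[5] P0: store L0 := 78 | P0:M(78), P1:I | bus: BusRdX
[6] P0: load  L2 | P0:E(60), P1:I | bus: BusRd
[7] P1: load  L2 | P0:S(60), P1:S(60) | bus: BusRd
[8] P1: load  L0 | P0:O(78), P1:S(78) | bus: BusRd
[9] P0: store L1 := 77 | P0:M(77), P1:I | bus: none
[10] P0: load  L2 | P0:S(60), P1:S(60) | bus: none

state = M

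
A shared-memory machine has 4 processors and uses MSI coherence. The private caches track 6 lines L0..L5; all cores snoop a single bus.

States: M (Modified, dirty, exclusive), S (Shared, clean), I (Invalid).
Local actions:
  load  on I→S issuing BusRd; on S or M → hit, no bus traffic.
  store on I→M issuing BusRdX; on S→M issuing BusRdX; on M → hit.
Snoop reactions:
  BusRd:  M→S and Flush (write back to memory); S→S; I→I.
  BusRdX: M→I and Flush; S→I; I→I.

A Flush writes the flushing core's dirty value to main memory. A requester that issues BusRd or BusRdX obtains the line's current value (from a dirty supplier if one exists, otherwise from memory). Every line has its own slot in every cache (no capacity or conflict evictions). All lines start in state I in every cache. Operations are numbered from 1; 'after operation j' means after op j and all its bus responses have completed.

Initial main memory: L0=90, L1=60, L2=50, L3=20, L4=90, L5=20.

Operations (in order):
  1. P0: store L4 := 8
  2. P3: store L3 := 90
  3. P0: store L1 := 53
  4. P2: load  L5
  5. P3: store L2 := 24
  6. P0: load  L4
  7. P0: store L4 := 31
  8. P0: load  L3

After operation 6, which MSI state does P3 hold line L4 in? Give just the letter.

step 1: P0: store L4 := 8  ⟶  MIII  (L4)  txn=BusRdX  M[L4]=90
step 2: P3: store L3 := 90  ⟶  IIIM  (L3)  txn=BusRdX  M[L3]=20
step 3: P0: store L1 := 53  ⟶  MIII  (L1)  txn=BusRdX  M[L1]=60
step 4: P2: load  L5  ⟶  IISI  (L5)  txn=BusRd  M[L5]=20
step 5: P3: store L2 := 24  ⟶  IIIM  (L2)  txn=BusRdX  M[L2]=50
step 6: P0: load  L4  ⟶  MIII  (L4)  txn=∅  M[L4]=90
step 7: P0: store L4 := 31  ⟶  MIII  (L4)  txn=∅  M[L4]=90
step 8: P0: load  L3  ⟶  SIIS  (L3)  txn=BusRd+Flush  M[L3]=90

state = I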